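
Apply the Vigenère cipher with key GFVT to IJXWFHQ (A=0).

OOSPLML

Repeat the key across the message: GFVTGFV
I(8)+G(6): 14 → O
J(9)+F(5): 14 → O
X(23)+V(21): 44≡18 → S
W(22)+T(19): 41≡15 → P
F(5)+G(6): 11 → L
H(7)+F(5): 12 → M
Q(16)+V(21): 37≡11 → L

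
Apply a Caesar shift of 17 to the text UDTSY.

U(20): 20+17=37≡11 → L
D(3): 3+17=20 → U
T(19): 19+17=36≡10 → K
S(18): 18+17=35≡9 → J
Y(24): 24+17=41≡15 → P

LUKJP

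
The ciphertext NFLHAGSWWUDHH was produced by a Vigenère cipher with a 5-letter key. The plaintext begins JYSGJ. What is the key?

Subtract each crib letter from the matching ciphertext letter (mod 26):
N(13)−J(9)=4 → E
F(5)−Y(24)=-19≡7 → H
L(11)−S(18)=-7≡19 → T
H(7)−G(6)=1 → B
A(0)−J(9)=-9≡17 → R

EHTBR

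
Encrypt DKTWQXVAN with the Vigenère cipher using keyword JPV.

MZOFFSEPI

Repeat the key across the message: JPVJPVJPV
D(3)+J(9): 12 → M
K(10)+P(15): 25 → Z
T(19)+V(21): 40≡14 → O
W(22)+J(9): 31≡5 → F
Q(16)+P(15): 31≡5 → F
X(23)+V(21): 44≡18 → S
V(21)+J(9): 30≡4 → E
A(0)+P(15): 15 → P
N(13)+V(21): 34≡8 → I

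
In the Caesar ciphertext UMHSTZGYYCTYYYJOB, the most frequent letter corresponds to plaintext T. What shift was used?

The most frequent ciphertext letter is Y (appears 5 times).
Y is position 24; T is position 19.
Shift = 5.

5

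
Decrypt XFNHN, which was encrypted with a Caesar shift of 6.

X(23): 23−6=17 → R
F(5): 5−6=-1≡25 → Z
N(13): 13−6=7 → H
H(7): 7−6=1 → B
N(13): 13−6=7 → H

RZHBH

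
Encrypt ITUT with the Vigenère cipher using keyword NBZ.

VUTG

Repeat the key across the message: NBZN
I(8)+N(13): 21 → V
T(19)+B(1): 20 → U
U(20)+Z(25): 45≡19 → T
T(19)+N(13): 32≡6 → G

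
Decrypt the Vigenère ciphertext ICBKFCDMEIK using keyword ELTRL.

ERITUYSTNXG

Repeat the key across the ciphertext: ELTRLELTRLE
I(8)−E(4): 4 → E
C(2)−L(11): -9≡17 → R
B(1)−T(19): -18≡8 → I
K(10)−R(17): -7≡19 → T
F(5)−L(11): -6≡20 → U
C(2)−E(4): -2≡24 → Y
D(3)−L(11): -8≡18 → S
M(12)−T(19): -7≡19 → T
E(4)−R(17): -13≡13 → N
I(8)−L(11): -3≡23 → X
K(10)−E(4): 6 → G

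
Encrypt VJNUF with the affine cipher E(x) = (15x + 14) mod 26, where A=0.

RTBCL

V(21): 15·21+14=329≡17 → R
J(9): 15·9+14=149≡19 → T
N(13): 15·13+14=209≡1 → B
U(20): 15·20+14=314≡2 → C
F(5): 15·5+14=89≡11 → L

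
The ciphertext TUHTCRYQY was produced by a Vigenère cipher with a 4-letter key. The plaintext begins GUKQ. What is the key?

NAXD

Subtract each crib letter from the matching ciphertext letter (mod 26):
T(19)−G(6)=13 → N
U(20)−U(20)=0 → A
H(7)−K(10)=-3≡23 → X
T(19)−Q(16)=3 → D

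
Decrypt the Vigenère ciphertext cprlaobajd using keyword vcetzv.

hnnsbtgyfk

Repeat the key across the ciphertext: vcetzvvcet
c(2)−v(21): -19≡7 → h
p(15)−c(2): 13 → n
r(17)−e(4): 13 → n
l(11)−t(19): -8≡18 → s
a(0)−z(25): -25≡1 → b
o(14)−v(21): -7≡19 → t
b(1)−v(21): -20≡6 → g
a(0)−c(2): -2≡24 → y
j(9)−e(4): 5 → f
d(3)−t(19): -16≡10 → k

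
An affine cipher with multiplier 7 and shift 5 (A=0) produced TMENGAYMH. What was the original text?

CBLQPDZBE

The inverse of 7 mod 26 is 15, since 7·15=105≡1. Apply D(y)=15·(y−5) mod 26:
T(19): 15·(19−5)=210≡2 → C
M(12): 15·(12−5)=105≡1 → B
E(4): 15·(4−5)=-15≡11 → L
N(13): 15·(13−5)=120≡16 → Q
G(6): 15·(6−5)=15 → P
A(0): 15·(0−5)=-75≡3 → D
Y(24): 15·(24−5)=285≡25 → Z
M(12): 15·(12−5)=105≡1 → B
H(7): 15·(7−5)=30≡4 → E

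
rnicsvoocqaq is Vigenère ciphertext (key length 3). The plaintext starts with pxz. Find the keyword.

Subtract each crib letter from the matching ciphertext letter (mod 26):
r(17)−p(15)=2 → c
n(13)−x(23)=-10≡16 → q
i(8)−z(25)=-17≡9 → j

cqj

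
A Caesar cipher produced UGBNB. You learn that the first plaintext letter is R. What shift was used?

From the crib: U(20)−R(17)=3, so the shift is 3.

3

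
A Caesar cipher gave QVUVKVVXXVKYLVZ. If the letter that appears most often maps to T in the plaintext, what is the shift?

The most frequent ciphertext letter is V (appears 6 times).
V is position 21; T is position 19.
Shift = 2.

2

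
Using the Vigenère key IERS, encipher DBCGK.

Repeat the key across the message: IERSI
D(3)+I(8): 11 → L
B(1)+E(4): 5 → F
C(2)+R(17): 19 → T
G(6)+S(18): 24 → Y
K(10)+I(8): 18 → S

LFTYS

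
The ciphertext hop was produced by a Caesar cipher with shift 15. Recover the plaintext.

h(7): 7−15=-8≡18 → s
o(14): 14−15=-1≡25 → z
p(15): 15−15=0 → a

sza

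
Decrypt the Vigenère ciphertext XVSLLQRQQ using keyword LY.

Repeat the key across the ciphertext: LYLYLYLYL
X(23)−L(11): 12 → M
V(21)−Y(24): -3≡23 → X
S(18)−L(11): 7 → H
L(11)−Y(24): -13≡13 → N
L(11)−L(11): 0 → A
Q(16)−Y(24): -8≡18 → S
R(17)−L(11): 6 → G
Q(16)−Y(24): -8≡18 → S
Q(16)−L(11): 5 → F

MXHNASGSF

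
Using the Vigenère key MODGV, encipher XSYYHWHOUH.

Repeat the key across the message: MODGVMODGV
X(23)+M(12): 35≡9 → J
S(18)+O(14): 32≡6 → G
Y(24)+D(3): 27≡1 → B
Y(24)+G(6): 30≡4 → E
H(7)+V(21): 28≡2 → C
W(22)+M(12): 34≡8 → I
H(7)+O(14): 21 → V
O(14)+D(3): 17 → R
U(20)+G(6): 26≡0 → A
H(7)+V(21): 28≡2 → C

JGBECIVRAC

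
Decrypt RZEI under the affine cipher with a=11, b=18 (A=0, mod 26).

The inverse of 11 mod 26 is 19, since 11·19=209≡1. Apply D(y)=19·(y−18) mod 26:
R(17): 19·(17−18)=-19≡7 → H
Z(25): 19·(25−18)=133≡3 → D
E(4): 19·(4−18)=-266≡20 → U
I(8): 19·(8−18)=-190≡18 → S

HDUS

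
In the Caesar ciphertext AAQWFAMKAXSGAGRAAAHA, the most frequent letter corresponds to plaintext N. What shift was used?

The most frequent ciphertext letter is A (appears 9 times).
A is position 0; N is position 13.
Shift = -13≡13.

13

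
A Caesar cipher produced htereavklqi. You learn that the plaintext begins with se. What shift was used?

From the crib: h(7)−s(18)=-11≡15, so the shift is 15.

15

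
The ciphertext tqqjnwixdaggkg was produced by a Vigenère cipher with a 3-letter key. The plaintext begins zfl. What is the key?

Subtract each crib letter from the matching ciphertext letter (mod 26):
t(19)−z(25)=-6≡20 → u
q(16)−f(5)=11 → l
q(16)−l(11)=5 → f

ulf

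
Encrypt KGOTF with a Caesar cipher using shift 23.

K(10): 10+23=33≡7 → H
G(6): 6+23=29≡3 → D
O(14): 14+23=37≡11 → L
T(19): 19+23=42≡16 → Q
F(5): 5+23=28≡2 → C

HDLQC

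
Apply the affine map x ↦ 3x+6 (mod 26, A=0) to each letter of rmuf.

r(17): 3·17+6=57≡5 → f
m(12): 3·12+6=42≡16 → q
u(20): 3·20+6=66≡14 → o
f(5): 3·5+6=21 → v

fqov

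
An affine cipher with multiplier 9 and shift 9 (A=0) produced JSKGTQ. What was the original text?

ABDREV

The inverse of 9 mod 26 is 3, since 9·3=27≡1. Apply D(y)=3·(y−9) mod 26:
J(9): 3·(9−9)=0 → A
S(18): 3·(18−9)=27≡1 → B
K(10): 3·(10−9)=3 → D
G(6): 3·(6−9)=-9≡17 → R
T(19): 3·(19−9)=30≡4 → E
Q(16): 3·(16−9)=21 → V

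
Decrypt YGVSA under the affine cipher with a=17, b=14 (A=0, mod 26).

WYFOQ

The inverse of 17 mod 26 is 23, since 17·23=391≡1. Apply D(y)=23·(y−14) mod 26:
Y(24): 23·(24−14)=230≡22 → W
G(6): 23·(6−14)=-184≡24 → Y
V(21): 23·(21−14)=161≡5 → F
S(18): 23·(18−14)=92≡14 → O
A(0): 23·(0−14)=-322≡16 → Q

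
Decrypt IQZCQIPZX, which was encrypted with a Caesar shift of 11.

I(8): 8−11=-3≡23 → X
Q(16): 16−11=5 → F
Z(25): 25−11=14 → O
C(2): 2−11=-9≡17 → R
Q(16): 16−11=5 → F
I(8): 8−11=-3≡23 → X
P(15): 15−11=4 → E
Z(25): 25−11=14 → O
X(23): 23−11=12 → M

XFORFXEOM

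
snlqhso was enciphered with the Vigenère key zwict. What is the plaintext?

Repeat the key across the ciphertext: zwictzw
s(18)−z(25): -7≡19 → t
n(13)−w(22): -9≡17 → r
l(11)−i(8): 3 → d
q(16)−c(2): 14 → o
h(7)−t(19): -12≡14 → o
s(18)−z(25): -7≡19 → t
o(14)−w(22): -8≡18 → s

trdoots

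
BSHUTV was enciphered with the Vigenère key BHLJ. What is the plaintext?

Repeat the key across the ciphertext: BHLJBH
B(1)−B(1): 0 → A
S(18)−H(7): 11 → L
H(7)−L(11): -4≡22 → W
U(20)−J(9): 11 → L
T(19)−B(1): 18 → S
V(21)−H(7): 14 → O

ALWLSO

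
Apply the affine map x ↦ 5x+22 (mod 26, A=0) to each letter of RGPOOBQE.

DATOOBYQ

R(17): 5·17+22=107≡3 → D
G(6): 5·6+22=52≡0 → A
P(15): 5·15+22=97≡19 → T
O(14): 5·14+22=92≡14 → O
O(14): 5·14+22=92≡14 → O
B(1): 5·1+22=27≡1 → B
Q(16): 5·16+22=102≡24 → Y
E(4): 5·4+22=42≡16 → Q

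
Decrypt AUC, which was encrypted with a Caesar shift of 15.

A(0): 0−15=-15≡11 → L
U(20): 20−15=5 → F
C(2): 2−15=-13≡13 → N

LFN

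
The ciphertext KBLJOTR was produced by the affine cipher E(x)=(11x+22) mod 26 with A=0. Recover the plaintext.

GRZNEVJ

The inverse of 11 mod 26 is 19, since 11·19=209≡1. Apply D(y)=19·(y−22) mod 26:
K(10): 19·(10−22)=-228≡6 → G
B(1): 19·(1−22)=-399≡17 → R
L(11): 19·(11−22)=-209≡25 → Z
J(9): 19·(9−22)=-247≡13 → N
O(14): 19·(14−22)=-152≡4 → E
T(19): 19·(19−22)=-57≡21 → V
R(17): 19·(17−22)=-95≡9 → J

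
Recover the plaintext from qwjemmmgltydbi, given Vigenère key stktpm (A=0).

ydzlxaunbajrjp

Repeat the key across the ciphertext: stktpmstktpmst
q(16)−s(18): -2≡24 → y
w(22)−t(19): 3 → d
j(9)−k(10): -1≡25 → z
e(4)−t(19): -15≡11 → l
m(12)−p(15): -3≡23 → x
m(12)−m(12): 0 → a
m(12)−s(18): -6≡20 → u
g(6)−t(19): -13≡13 → n
l(11)−k(10): 1 → b
t(19)−t(19): 0 → a
y(24)−p(15): 9 → j
d(3)−m(12): -9≡17 → r
b(1)−s(18): -17≡9 → j
i(8)−t(19): -11≡15 → p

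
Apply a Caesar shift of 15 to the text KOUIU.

ZDJXJ

K(10): 10+15=25 → Z
O(14): 14+15=29≡3 → D
U(20): 20+15=35≡9 → J
I(8): 8+15=23 → X
U(20): 20+15=35≡9 → J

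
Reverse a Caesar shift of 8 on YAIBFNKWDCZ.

QSATXFCOVUR

Y(24): 24−8=16 → Q
A(0): 0−8=-8≡18 → S
I(8): 8−8=0 → A
B(1): 1−8=-7≡19 → T
F(5): 5−8=-3≡23 → X
N(13): 13−8=5 → F
K(10): 10−8=2 → C
W(22): 22−8=14 → O
D(3): 3−8=-5≡21 → V
C(2): 2−8=-6≡20 → U
Z(25): 25−8=17 → R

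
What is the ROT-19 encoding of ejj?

e(4): 4+19=23 → x
j(9): 9+19=28≡2 → c
j(9): 9+19=28≡2 → c

xcc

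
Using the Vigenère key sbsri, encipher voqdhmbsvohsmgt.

npiupeckmwztexb

Repeat the key across the message: sbsrisbsrisbsri
v(21)+s(18): 39≡13 → n
o(14)+b(1): 15 → p
q(16)+s(18): 34≡8 → i
d(3)+r(17): 20 → u
h(7)+i(8): 15 → p
m(12)+s(18): 30≡4 → e
b(1)+b(1): 2 → c
s(18)+s(18): 36≡10 → k
v(21)+r(17): 38≡12 → m
o(14)+i(8): 22 → w
h(7)+s(18): 25 → z
s(18)+b(1): 19 → t
m(12)+s(18): 30≡4 → e
g(6)+r(17): 23 → x
t(19)+i(8): 27≡1 → b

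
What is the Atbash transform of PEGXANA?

P(15) → K(10)
E(4) → V(21)
G(6) → T(19)
X(23) → C(2)
A(0) → Z(25)
N(13) → M(12)
A(0) → Z(25)

KVTCZMZ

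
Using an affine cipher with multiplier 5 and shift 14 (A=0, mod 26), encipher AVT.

A(0): 5·0+14=14 → O
V(21): 5·21+14=119≡15 → P
T(19): 5·19+14=109≡5 → F

OPF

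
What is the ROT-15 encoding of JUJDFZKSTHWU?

J(9): 9+15=24 → Y
U(20): 20+15=35≡9 → J
J(9): 9+15=24 → Y
D(3): 3+15=18 → S
F(5): 5+15=20 → U
Z(25): 25+15=40≡14 → O
K(10): 10+15=25 → Z
S(18): 18+15=33≡7 → H
T(19): 19+15=34≡8 → I
H(7): 7+15=22 → W
W(22): 22+15=37≡11 → L
U(20): 20+15=35≡9 → J

YJYSUOZHIWLJ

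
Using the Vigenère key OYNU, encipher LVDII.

Repeat the key across the message: OYNUO
L(11)+O(14): 25 → Z
V(21)+Y(24): 45≡19 → T
D(3)+N(13): 16 → Q
I(8)+U(20): 28≡2 → C
I(8)+O(14): 22 → W

ZTQCW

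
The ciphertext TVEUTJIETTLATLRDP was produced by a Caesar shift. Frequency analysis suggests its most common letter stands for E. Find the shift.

The most frequent ciphertext letter is T (appears 5 times).
T is position 19; E is position 4.
Shift = 15.

15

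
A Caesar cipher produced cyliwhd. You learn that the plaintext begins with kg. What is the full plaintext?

kgtqepl

From the crib: c(2)−k(10)=-8≡18, so the shift is 18.
Subtract 18 from each ciphertext letter:
c(2): 2−18=-16≡10 → k
y(24): 24−18=6 → g
l(11): 11−18=-7≡19 → t
i(8): 8−18=-10≡16 → q
w(22): 22−18=4 → e
h(7): 7−18=-11≡15 → p
d(3): 3−18=-15≡11 → l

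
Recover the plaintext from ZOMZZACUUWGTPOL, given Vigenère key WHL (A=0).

DHBDSPGNJAZITHA

Repeat the key across the ciphertext: WHLWHLWHLWHLWHL
Z(25)−W(22): 3 → D
O(14)−H(7): 7 → H
M(12)−L(11): 1 → B
Z(25)−W(22): 3 → D
Z(25)−H(7): 18 → S
A(0)−L(11): -11≡15 → P
C(2)−W(22): -20≡6 → G
U(20)−H(7): 13 → N
U(20)−L(11): 9 → J
W(22)−W(22): 0 → A
G(6)−H(7): -1≡25 → Z
T(19)−L(11): 8 → I
P(15)−W(22): -7≡19 → T
O(14)−H(7): 7 → H
L(11)−L(11): 0 → A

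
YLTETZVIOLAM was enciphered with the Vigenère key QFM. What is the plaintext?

Repeat the key across the ciphertext: QFMQFMQFMQFM
Y(24)−Q(16): 8 → I
L(11)−F(5): 6 → G
T(19)−M(12): 7 → H
E(4)−Q(16): -12≡14 → O
T(19)−F(5): 14 → O
Z(25)−M(12): 13 → N
V(21)−Q(16): 5 → F
I(8)−F(5): 3 → D
O(14)−M(12): 2 → C
L(11)−Q(16): -5≡21 → V
A(0)−F(5): -5≡21 → V
M(12)−M(12): 0 → A

IGHOONFDCVVA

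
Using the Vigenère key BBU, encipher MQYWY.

Repeat the key across the message: BBUBB
M(12)+B(1): 13 → N
Q(16)+B(1): 17 → R
Y(24)+U(20): 44≡18 → S
W(22)+B(1): 23 → X
Y(24)+B(1): 25 → Z

NRSXZ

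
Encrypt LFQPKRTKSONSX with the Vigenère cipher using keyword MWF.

Repeat the key across the message: MWFMWFMWFMWFM
L(11)+M(12): 23 → X
F(5)+W(22): 27≡1 → B
Q(16)+F(5): 21 → V
P(15)+M(12): 27≡1 → B
K(10)+W(22): 32≡6 → G
R(17)+F(5): 22 → W
T(19)+M(12): 31≡5 → F
K(10)+W(22): 32≡6 → G
S(18)+F(5): 23 → X
O(14)+M(12): 26≡0 → A
N(13)+W(22): 35≡9 → J
S(18)+F(5): 23 → X
X(23)+M(12): 35≡9 → J

XBVBGWFGXAJXJ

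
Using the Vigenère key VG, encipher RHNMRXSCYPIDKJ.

MNISMDNITVDJFP

Repeat the key across the message: VGVGVGVGVGVGVG
R(17)+V(21): 38≡12 → M
H(7)+G(6): 13 → N
N(13)+V(21): 34≡8 → I
M(12)+G(6): 18 → S
R(17)+V(21): 38≡12 → M
X(23)+G(6): 29≡3 → D
S(18)+V(21): 39≡13 → N
C(2)+G(6): 8 → I
Y(24)+V(21): 45≡19 → T
P(15)+G(6): 21 → V
I(8)+V(21): 29≡3 → D
D(3)+G(6): 9 → J
K(10)+V(21): 31≡5 → F
J(9)+G(6): 15 → P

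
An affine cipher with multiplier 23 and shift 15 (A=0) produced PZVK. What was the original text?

The inverse of 23 mod 26 is 17, since 23·17=391≡1. Apply D(y)=17·(y−15) mod 26:
P(15): 17·(15−15)=0 → A
Z(25): 17·(25−15)=170≡14 → O
V(21): 17·(21−15)=102≡24 → Y
K(10): 17·(10−15)=-85≡19 → T

AOYT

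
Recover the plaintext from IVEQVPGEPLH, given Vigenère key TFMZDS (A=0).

PQSRSXNZDME

Repeat the key across the ciphertext: TFMZDSTFMZD
I(8)−T(19): -11≡15 → P
V(21)−F(5): 16 → Q
E(4)−M(12): -8≡18 → S
Q(16)−Z(25): -9≡17 → R
V(21)−D(3): 18 → S
P(15)−S(18): -3≡23 → X
G(6)−T(19): -13≡13 → N
E(4)−F(5): -1≡25 → Z
P(15)−M(12): 3 → D
L(11)−Z(25): -14≡12 → M
H(7)−D(3): 4 → E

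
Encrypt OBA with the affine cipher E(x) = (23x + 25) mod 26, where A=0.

JWZ

O(14): 23·14+25=347≡9 → J
B(1): 23·1+25=48≡22 → W
A(0): 23·0+25=25 → Z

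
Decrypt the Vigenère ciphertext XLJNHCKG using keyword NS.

KTWVUKXO

Repeat the key across the ciphertext: NSNSNSNS
X(23)−N(13): 10 → K
L(11)−S(18): -7≡19 → T
J(9)−N(13): -4≡22 → W
N(13)−S(18): -5≡21 → V
H(7)−N(13): -6≡20 → U
C(2)−S(18): -16≡10 → K
K(10)−N(13): -3≡23 → X
G(6)−S(18): -12≡14 → O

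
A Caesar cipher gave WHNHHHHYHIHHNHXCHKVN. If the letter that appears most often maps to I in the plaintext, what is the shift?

The most frequent ciphertext letter is H (appears 10 times).
H is position 7; I is position 8.
Shift = -1≡25.

25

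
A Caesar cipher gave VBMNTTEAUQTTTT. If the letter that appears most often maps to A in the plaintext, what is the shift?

The most frequent ciphertext letter is T (appears 6 times).
T is position 19; A is position 0.
Shift = 19.

19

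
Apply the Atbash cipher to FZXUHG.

F(5) → U(20)
Z(25) → A(0)
X(23) → C(2)
U(20) → F(5)
H(7) → S(18)
G(6) → T(19)

UACFST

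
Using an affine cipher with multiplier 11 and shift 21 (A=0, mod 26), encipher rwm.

adx

r(17): 11·17+21=208≡0 → a
w(22): 11·22+21=263≡3 → d
m(12): 11·12+21=153≡23 → x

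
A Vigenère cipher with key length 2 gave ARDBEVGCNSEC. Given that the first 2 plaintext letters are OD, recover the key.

MO

Subtract each crib letter from the matching ciphertext letter (mod 26):
A(0)−O(14)=-14≡12 → M
R(17)−D(3)=14 → O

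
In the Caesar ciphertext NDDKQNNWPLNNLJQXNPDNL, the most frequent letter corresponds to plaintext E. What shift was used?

The most frequent ciphertext letter is N (appears 7 times).
N is position 13; E is position 4.
Shift = 9.

9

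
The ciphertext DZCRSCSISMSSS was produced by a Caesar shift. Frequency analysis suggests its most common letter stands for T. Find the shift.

25

The most frequent ciphertext letter is S (appears 6 times).
S is position 18; T is position 19.
Shift = -1≡25.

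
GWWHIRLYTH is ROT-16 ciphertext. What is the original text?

G(6): 6−16=-10≡16 → Q
W(22): 22−16=6 → G
W(22): 22−16=6 → G
H(7): 7−16=-9≡17 → R
I(8): 8−16=-8≡18 → S
R(17): 17−16=1 → B
L(11): 11−16=-5≡21 → V
Y(24): 24−16=8 → I
T(19): 19−16=3 → D
H(7): 7−16=-9≡17 → R

QGGRSBVIDR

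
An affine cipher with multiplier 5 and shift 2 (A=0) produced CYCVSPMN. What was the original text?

The inverse of 5 mod 26 is 21, since 5·21=105≡1. Apply D(y)=21·(y−2) mod 26:
C(2): 21·(2−2)=0 → A
Y(24): 21·(24−2)=462≡20 → U
C(2): 21·(2−2)=0 → A
V(21): 21·(21−2)=399≡9 → J
S(18): 21·(18−2)=336≡24 → Y
P(15): 21·(15−2)=273≡13 → N
M(12): 21·(12−2)=210≡2 → C
N(13): 21·(13−2)=231≡23 → X

AUAJYNCX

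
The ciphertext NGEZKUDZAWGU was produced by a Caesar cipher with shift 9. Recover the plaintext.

N(13): 13−9=4 → E
G(6): 6−9=-3≡23 → X
E(4): 4−9=-5≡21 → V
Z(25): 25−9=16 → Q
K(10): 10−9=1 → B
U(20): 20−9=11 → L
D(3): 3−9=-6≡20 → U
Z(25): 25−9=16 → Q
A(0): 0−9=-9≡17 → R
W(22): 22−9=13 → N
G(6): 6−9=-3≡23 → X
U(20): 20−9=11 → L

EXVQBLUQRNXL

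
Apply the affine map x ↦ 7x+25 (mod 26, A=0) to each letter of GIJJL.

G(6): 7·6+25=67≡15 → P
I(8): 7·8+25=81≡3 → D
J(9): 7·9+25=88≡10 → K
J(9): 7·9+25=88≡10 → K
L(11): 7·11+25=102≡24 → Y

PDKKY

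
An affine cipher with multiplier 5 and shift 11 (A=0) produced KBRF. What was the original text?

FYWE

The inverse of 5 mod 26 is 21, since 5·21=105≡1. Apply D(y)=21·(y−11) mod 26:
K(10): 21·(10−11)=-21≡5 → F
B(1): 21·(1−11)=-210≡24 → Y
R(17): 21·(17−11)=126≡22 → W
F(5): 21·(5−11)=-126≡4 → E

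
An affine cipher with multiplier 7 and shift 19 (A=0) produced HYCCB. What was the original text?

CXFFQ

The inverse of 7 mod 26 is 15, since 7·15=105≡1. Apply D(y)=15·(y−19) mod 26:
H(7): 15·(7−19)=-180≡2 → C
Y(24): 15·(24−19)=75≡23 → X
C(2): 15·(2−19)=-255≡5 → F
C(2): 15·(2−19)=-255≡5 → F
B(1): 15·(1−19)=-270≡16 → Q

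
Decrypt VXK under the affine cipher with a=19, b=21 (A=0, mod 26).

The inverse of 19 mod 26 is 11, since 19·11=209≡1. Apply D(y)=11·(y−21) mod 26:
V(21): 11·(21−21)=0 → A
X(23): 11·(23−21)=22 → W
K(10): 11·(10−21)=-121≡9 → J

AWJ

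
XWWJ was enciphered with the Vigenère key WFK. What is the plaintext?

BRMN

Repeat the key across the ciphertext: WFKW
X(23)−W(22): 1 → B
W(22)−F(5): 17 → R
W(22)−K(10): 12 → M
J(9)−W(22): -13≡13 → N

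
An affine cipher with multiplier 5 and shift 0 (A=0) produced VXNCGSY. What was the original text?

ZPNQWOK

The inverse of 5 mod 26 is 21, since 5·21=105≡1. Apply D(y)=21·(y−0) mod 26:
V(21): 21·(21−0)=441≡25 → Z
X(23): 21·(23−0)=483≡15 → P
N(13): 21·(13−0)=273≡13 → N
C(2): 21·(2−0)=42≡16 → Q
G(6): 21·(6−0)=126≡22 → W
S(18): 21·(18−0)=378≡14 → O
Y(24): 21·(24−0)=504≡10 → K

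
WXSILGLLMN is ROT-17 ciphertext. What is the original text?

FGBRUPUUVW

W(22): 22−17=5 → F
X(23): 23−17=6 → G
S(18): 18−17=1 → B
I(8): 8−17=-9≡17 → R
L(11): 11−17=-6≡20 → U
G(6): 6−17=-11≡15 → P
L(11): 11−17=-6≡20 → U
L(11): 11−17=-6≡20 → U
M(12): 12−17=-5≡21 → V
N(13): 13−17=-4≡22 → W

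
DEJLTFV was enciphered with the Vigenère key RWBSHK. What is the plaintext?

MIITMVE

Repeat the key across the ciphertext: RWBSHKR
D(3)−R(17): -14≡12 → M
E(4)−W(22): -18≡8 → I
J(9)−B(1): 8 → I
L(11)−S(18): -7≡19 → T
T(19)−H(7): 12 → M
F(5)−K(10): -5≡21 → V
V(21)−R(17): 4 → E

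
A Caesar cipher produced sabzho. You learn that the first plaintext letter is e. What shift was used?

14

From the crib: s(18)−e(4)=14, so the shift is 14.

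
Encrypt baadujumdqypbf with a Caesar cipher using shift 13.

b(1): 1+13=14 → o
a(0): 0+13=13 → n
a(0): 0+13=13 → n
d(3): 3+13=16 → q
u(20): 20+13=33≡7 → h
j(9): 9+13=22 → w
u(20): 20+13=33≡7 → h
m(12): 12+13=25 → z
d(3): 3+13=16 → q
q(16): 16+13=29≡3 → d
y(24): 24+13=37≡11 → l
p(15): 15+13=28≡2 → c
b(1): 1+13=14 → o
f(5): 5+13=18 → s

onnqhwhzqdlcos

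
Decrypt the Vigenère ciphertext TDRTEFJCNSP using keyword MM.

HRFHSTXQBGD

Repeat the key across the ciphertext: MMMMMMMMMMM
T(19)−M(12): 7 → H
D(3)−M(12): -9≡17 → R
R(17)−M(12): 5 → F
T(19)−M(12): 7 → H
E(4)−M(12): -8≡18 → S
F(5)−M(12): -7≡19 → T
J(9)−M(12): -3≡23 → X
C(2)−M(12): -10≡16 → Q
N(13)−M(12): 1 → B
S(18)−M(12): 6 → G
P(15)−M(12): 3 → D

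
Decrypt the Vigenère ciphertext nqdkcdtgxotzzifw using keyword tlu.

ufjrrjavdvifgxld

Repeat the key across the ciphertext: tlutlutlutlutlut
n(13)−t(19): -6≡20 → u
q(16)−l(11): 5 → f
d(3)−u(20): -17≡9 → j
k(10)−t(19): -9≡17 → r
c(2)−l(11): -9≡17 → r
d(3)−u(20): -17≡9 → j
t(19)−t(19): 0 → a
g(6)−l(11): -5≡21 → v
x(23)−u(20): 3 → d
o(14)−t(19): -5≡21 → v
t(19)−l(11): 8 → i
z(25)−u(20): 5 → f
z(25)−t(19): 6 → g
i(8)−l(11): -3≡23 → x
f(5)−u(20): -15≡11 → l
w(22)−t(19): 3 → d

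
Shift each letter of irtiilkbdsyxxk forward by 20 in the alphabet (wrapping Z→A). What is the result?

clnccfevxmsrre

i(8): 8+20=28≡2 → c
r(17): 17+20=37≡11 → l
t(19): 19+20=39≡13 → n
i(8): 8+20=28≡2 → c
i(8): 8+20=28≡2 → c
l(11): 11+20=31≡5 → f
k(10): 10+20=30≡4 → e
b(1): 1+20=21 → v
d(3): 3+20=23 → x
s(18): 18+20=38≡12 → m
y(24): 24+20=44≡18 → s
x(23): 23+20=43≡17 → r
x(23): 23+20=43≡17 → r
k(10): 10+20=30≡4 → e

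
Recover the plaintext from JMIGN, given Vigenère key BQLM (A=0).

IWXUM

Repeat the key across the ciphertext: BQLMB
J(9)−B(1): 8 → I
M(12)−Q(16): -4≡22 → W
I(8)−L(11): -3≡23 → X
G(6)−M(12): -6≡20 → U
N(13)−B(1): 12 → M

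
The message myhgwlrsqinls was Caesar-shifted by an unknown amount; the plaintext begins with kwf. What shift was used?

2

From the crib: m(12)−k(10)=2, so the shift is 2.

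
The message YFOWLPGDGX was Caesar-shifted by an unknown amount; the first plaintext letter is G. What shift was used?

From the crib: Y(24)−G(6)=18, so the shift is 18.

18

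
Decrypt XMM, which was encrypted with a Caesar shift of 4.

TII

X(23): 23−4=19 → T
M(12): 12−4=8 → I
M(12): 12−4=8 → I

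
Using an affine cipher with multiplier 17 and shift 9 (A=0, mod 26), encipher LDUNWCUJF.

L(11): 17·11+9=196≡14 → O
D(3): 17·3+9=60≡8 → I
U(20): 17·20+9=349≡11 → L
N(13): 17·13+9=230≡22 → W
W(22): 17·22+9=383≡19 → T
C(2): 17·2+9=43≡17 → R
U(20): 17·20+9=349≡11 → L
J(9): 17·9+9=162≡6 → G
F(5): 17·5+9=94≡16 → Q

OILWTRLGQ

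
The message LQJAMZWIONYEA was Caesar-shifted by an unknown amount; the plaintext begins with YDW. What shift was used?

From the crib: L(11)−Y(24)=-13≡13, so the shift is 13.

13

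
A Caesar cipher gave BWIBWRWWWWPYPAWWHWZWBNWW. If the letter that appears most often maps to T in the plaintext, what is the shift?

3

The most frequent ciphertext letter is W (appears 12 times).
W is position 22; T is position 19.
Shift = 3.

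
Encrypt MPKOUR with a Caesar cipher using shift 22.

M(12): 12+22=34≡8 → I
P(15): 15+22=37≡11 → L
K(10): 10+22=32≡6 → G
O(14): 14+22=36≡10 → K
U(20): 20+22=42≡16 → Q
R(17): 17+22=39≡13 → N

ILGKQN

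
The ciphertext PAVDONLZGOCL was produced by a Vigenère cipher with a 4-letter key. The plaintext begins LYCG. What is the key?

Subtract each crib letter from the matching ciphertext letter (mod 26):
P(15)−L(11)=4 → E
A(0)−Y(24)=-24≡2 → C
V(21)−C(2)=19 → T
D(3)−G(6)=-3≡23 → X

ECTX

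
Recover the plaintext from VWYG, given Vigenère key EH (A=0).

Repeat the key across the ciphertext: EHEH
V(21)−E(4): 17 → R
W(22)−H(7): 15 → P
Y(24)−E(4): 20 → U
G(6)−H(7): -1≡25 → Z

RPUZ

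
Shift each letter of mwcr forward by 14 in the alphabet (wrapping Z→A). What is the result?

akqf

m(12): 12+14=26≡0 → a
w(22): 22+14=36≡10 → k
c(2): 2+14=16 → q
r(17): 17+14=31≡5 → f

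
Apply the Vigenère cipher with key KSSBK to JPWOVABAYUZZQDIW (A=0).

THOPFKTSZEJRIESG

Repeat the key across the message: KSSBKKSSBKKSSBKK
J(9)+K(10): 19 → T
P(15)+S(18): 33≡7 → H
W(22)+S(18): 40≡14 → O
O(14)+B(1): 15 → P
V(21)+K(10): 31≡5 → F
A(0)+K(10): 10 → K
B(1)+S(18): 19 → T
A(0)+S(18): 18 → S
Y(24)+B(1): 25 → Z
U(20)+K(10): 30≡4 → E
Z(25)+K(10): 35≡9 → J
Z(25)+S(18): 43≡17 → R
Q(16)+S(18): 34≡8 → I
D(3)+B(1): 4 → E
I(8)+K(10): 18 → S
W(22)+K(10): 32≡6 → G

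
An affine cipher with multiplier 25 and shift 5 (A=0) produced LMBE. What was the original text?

UTEB

The inverse of 25 mod 26 is 25, since 25·25=625≡1. Apply D(y)=25·(y−5) mod 26:
L(11): 25·(11−5)=150≡20 → U
M(12): 25·(12−5)=175≡19 → T
B(1): 25·(1−5)=-100≡4 → E
E(4): 25·(4−5)=-25≡1 → B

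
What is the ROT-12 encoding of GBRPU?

SNDBG

G(6): 6+12=18 → S
B(1): 1+12=13 → N
R(17): 17+12=29≡3 → D
P(15): 15+12=27≡1 → B
U(20): 20+12=32≡6 → G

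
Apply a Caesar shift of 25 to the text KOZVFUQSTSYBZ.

K(10): 10+25=35≡9 → J
O(14): 14+25=39≡13 → N
Z(25): 25+25=50≡24 → Y
V(21): 21+25=46≡20 → U
F(5): 5+25=30≡4 → E
U(20): 20+25=45≡19 → T
Q(16): 16+25=41≡15 → P
S(18): 18+25=43≡17 → R
T(19): 19+25=44≡18 → S
S(18): 18+25=43≡17 → R
Y(24): 24+25=49≡23 → X
B(1): 1+25=26≡0 → A
Z(25): 25+25=50≡24 → Y

JNYUETPRSRXAY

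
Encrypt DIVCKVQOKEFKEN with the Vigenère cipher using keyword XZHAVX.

AHCCFSNNREAHBM

Repeat the key across the message: XZHAVXXZHAVXXZ
D(3)+X(23): 26≡0 → A
I(8)+Z(25): 33≡7 → H
V(21)+H(7): 28≡2 → C
C(2)+A(0): 2 → C
K(10)+V(21): 31≡5 → F
V(21)+X(23): 44≡18 → S
Q(16)+X(23): 39≡13 → N
O(14)+Z(25): 39≡13 → N
K(10)+H(7): 17 → R
E(4)+A(0): 4 → E
F(5)+V(21): 26≡0 → A
K(10)+X(23): 33≡7 → H
E(4)+X(23): 27≡1 → B
N(13)+Z(25): 38≡12 → M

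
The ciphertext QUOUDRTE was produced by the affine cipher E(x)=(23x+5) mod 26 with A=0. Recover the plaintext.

The inverse of 23 mod 26 is 17, since 23·17=391≡1. Apply D(y)=17·(y−5) mod 26:
Q(16): 17·(16−5)=187≡5 → F
U(20): 17·(20−5)=255≡21 → V
O(14): 17·(14−5)=153≡23 → X
U(20): 17·(20−5)=255≡21 → V
D(3): 17·(3−5)=-34≡18 → S
R(17): 17·(17−5)=204≡22 → W
T(19): 17·(19−5)=238≡4 → E
E(4): 17·(4−5)=-17≡9 → J

FVXVSWEJ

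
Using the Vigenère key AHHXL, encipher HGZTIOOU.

HNGQTOVB

Repeat the key across the message: AHHXLAHH
H(7)+A(0): 7 → H
G(6)+H(7): 13 → N
Z(25)+H(7): 32≡6 → G
T(19)+X(23): 42≡16 → Q
I(8)+L(11): 19 → T
O(14)+A(0): 14 → O
O(14)+H(7): 21 → V
U(20)+H(7): 27≡1 → B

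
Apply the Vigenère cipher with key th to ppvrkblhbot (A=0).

Repeat the key across the message: thththththt
p(15)+t(19): 34≡8 → i
p(15)+h(7): 22 → w
v(21)+t(19): 40≡14 → o
r(17)+h(7): 24 → y
k(10)+t(19): 29≡3 → d
b(1)+h(7): 8 → i
l(11)+t(19): 30≡4 → e
h(7)+h(7): 14 → o
b(1)+t(19): 20 → u
o(14)+h(7): 21 → v
t(19)+t(19): 38≡12 → m

iwoydieouvm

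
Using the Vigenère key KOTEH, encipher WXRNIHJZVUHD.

GLKRPRXSZBRR

Repeat the key across the message: KOTEHKOTEHKO
W(22)+K(10): 32≡6 → G
X(23)+O(14): 37≡11 → L
R(17)+T(19): 36≡10 → K
N(13)+E(4): 17 → R
I(8)+H(7): 15 → P
H(7)+K(10): 17 → R
J(9)+O(14): 23 → X
Z(25)+T(19): 44≡18 → S
V(21)+E(4): 25 → Z
U(20)+H(7): 27≡1 → B
H(7)+K(10): 17 → R
D(3)+O(14): 17 → R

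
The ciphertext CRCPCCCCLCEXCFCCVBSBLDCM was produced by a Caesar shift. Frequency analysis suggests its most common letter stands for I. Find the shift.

20

The most frequent ciphertext letter is C (appears 11 times).
C is position 2; I is position 8.
Shift = -6≡20.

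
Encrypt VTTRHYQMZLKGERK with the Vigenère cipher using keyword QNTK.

LGMBXLJWPYDQUED

Repeat the key across the message: QNTKQNTKQNTKQNT
V(21)+Q(16): 37≡11 → L
T(19)+N(13): 32≡6 → G
T(19)+T(19): 38≡12 → M
R(17)+K(10): 27≡1 → B
H(7)+Q(16): 23 → X
Y(24)+N(13): 37≡11 → L
Q(16)+T(19): 35≡9 → J
M(12)+K(10): 22 → W
Z(25)+Q(16): 41≡15 → P
L(11)+N(13): 24 → Y
K(10)+T(19): 29≡3 → D
G(6)+K(10): 16 → Q
E(4)+Q(16): 20 → U
R(17)+N(13): 30≡4 → E
K(10)+T(19): 29≡3 → D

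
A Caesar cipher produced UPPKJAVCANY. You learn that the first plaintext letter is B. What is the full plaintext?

From the crib: U(20)−B(1)=19, so the shift is 19.
Subtract 19 from each ciphertext letter:
U(20): 20−19=1 → B
P(15): 15−19=-4≡22 → W
P(15): 15−19=-4≡22 → W
K(10): 10−19=-9≡17 → R
J(9): 9−19=-10≡16 → Q
A(0): 0−19=-19≡7 → H
V(21): 21−19=2 → C
C(2): 2−19=-17≡9 → J
A(0): 0−19=-19≡7 → H
N(13): 13−19=-6≡20 → U
Y(24): 24−19=5 → F

BWWRQHCJHUF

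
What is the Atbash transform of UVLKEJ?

FEOPVQ

U(20) → F(5)
V(21) → E(4)
L(11) → O(14)
K(10) → P(15)
E(4) → V(21)
J(9) → Q(16)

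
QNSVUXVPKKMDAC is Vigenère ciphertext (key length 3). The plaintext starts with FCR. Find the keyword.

Subtract each crib letter from the matching ciphertext letter (mod 26):
Q(16)−F(5)=11 → L
N(13)−C(2)=11 → L
S(18)−R(17)=1 → B

LLB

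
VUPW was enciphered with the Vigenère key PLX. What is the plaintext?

GJSH

Repeat the key across the ciphertext: PLXP
V(21)−P(15): 6 → G
U(20)−L(11): 9 → J
P(15)−X(23): -8≡18 → S
W(22)−P(15): 7 → H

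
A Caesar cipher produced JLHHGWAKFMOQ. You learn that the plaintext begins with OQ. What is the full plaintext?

From the crib: J(9)−O(14)=-5≡21, so the shift is 21.
Subtract 21 from each ciphertext letter:
J(9): 9−21=-12≡14 → O
L(11): 11−21=-10≡16 → Q
H(7): 7−21=-14≡12 → M
H(7): 7−21=-14≡12 → M
G(6): 6−21=-15≡11 → L
W(22): 22−21=1 → B
A(0): 0−21=-21≡5 → F
K(10): 10−21=-11≡15 → P
F(5): 5−21=-16≡10 → K
M(12): 12−21=-9≡17 → R
O(14): 14−21=-7≡19 → T
Q(16): 16−21=-5≡21 → V

OQMMLBFPKRTV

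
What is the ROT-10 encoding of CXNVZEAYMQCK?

MHXFJOKIWAMU

C(2): 2+10=12 → M
X(23): 23+10=33≡7 → H
N(13): 13+10=23 → X
V(21): 21+10=31≡5 → F
Z(25): 25+10=35≡9 → J
E(4): 4+10=14 → O
A(0): 0+10=10 → K
Y(24): 24+10=34≡8 → I
M(12): 12+10=22 → W
Q(16): 16+10=26≡0 → A
C(2): 2+10=12 → M
K(10): 10+10=20 → U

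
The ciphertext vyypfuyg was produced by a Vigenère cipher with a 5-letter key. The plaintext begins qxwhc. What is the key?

fbcid

Subtract each crib letter from the matching ciphertext letter (mod 26):
v(21)−q(16)=5 → f
y(24)−x(23)=1 → b
y(24)−w(22)=2 → c
p(15)−h(7)=8 → i
f(5)−c(2)=3 → d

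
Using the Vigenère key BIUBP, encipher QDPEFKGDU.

RLJFULOXV

Repeat the key across the message: BIUBPBIUB
Q(16)+B(1): 17 → R
D(3)+I(8): 11 → L
P(15)+U(20): 35≡9 → J
E(4)+B(1): 5 → F
F(5)+P(15): 20 → U
K(10)+B(1): 11 → L
G(6)+I(8): 14 → O
D(3)+U(20): 23 → X
U(20)+B(1): 21 → V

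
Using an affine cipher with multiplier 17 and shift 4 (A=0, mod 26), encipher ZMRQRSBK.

Z(25): 17·25+4=429≡13 → N
M(12): 17·12+4=208≡0 → A
R(17): 17·17+4=293≡7 → H
Q(16): 17·16+4=276≡16 → Q
R(17): 17·17+4=293≡7 → H
S(18): 17·18+4=310≡24 → Y
B(1): 17·1+4=21 → V
K(10): 17·10+4=174≡18 → S

NAHQHYVS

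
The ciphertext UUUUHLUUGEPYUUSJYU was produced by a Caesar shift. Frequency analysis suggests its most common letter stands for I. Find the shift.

12

The most frequent ciphertext letter is U (appears 9 times).
U is position 20; I is position 8.
Shift = 12.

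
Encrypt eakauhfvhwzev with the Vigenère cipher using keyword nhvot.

Repeat the key across the message: nhvotnhvotnhv
e(4)+n(13): 17 → r
a(0)+h(7): 7 → h
k(10)+v(21): 31≡5 → f
a(0)+o(14): 14 → o
u(20)+t(19): 39≡13 → n
h(7)+n(13): 20 → u
f(5)+h(7): 12 → m
v(21)+v(21): 42≡16 → q
h(7)+o(14): 21 → v
w(22)+t(19): 41≡15 → p
z(25)+n(13): 38≡12 → m
e(4)+h(7): 11 → l
v(21)+v(21): 42≡16 → q

rhfonumqvpmlq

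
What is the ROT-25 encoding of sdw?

s(18): 18+25=43≡17 → r
d(3): 3+25=28≡2 → c
w(22): 22+25=47≡21 → v

rcv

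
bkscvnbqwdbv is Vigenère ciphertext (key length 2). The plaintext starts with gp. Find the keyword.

vv

Subtract each crib letter from the matching ciphertext letter (mod 26):
b(1)−g(6)=-5≡21 → v
k(10)−p(15)=-5≡21 → v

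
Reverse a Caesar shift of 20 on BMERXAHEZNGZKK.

B(1): 1−20=-19≡7 → H
M(12): 12−20=-8≡18 → S
E(4): 4−20=-16≡10 → K
R(17): 17−20=-3≡23 → X
X(23): 23−20=3 → D
A(0): 0−20=-20≡6 → G
H(7): 7−20=-13≡13 → N
E(4): 4−20=-16≡10 → K
Z(25): 25−20=5 → F
N(13): 13−20=-7≡19 → T
G(6): 6−20=-14≡12 → M
Z(25): 25−20=5 → F
K(10): 10−20=-10≡16 → Q
K(10): 10−20=-10≡16 → Q

HSKXDGNKFTMFQQ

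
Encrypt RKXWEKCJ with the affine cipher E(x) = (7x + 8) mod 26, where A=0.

XANGKAWT

R(17): 7·17+8=127≡23 → X
K(10): 7·10+8=78≡0 → A
X(23): 7·23+8=169≡13 → N
W(22): 7·22+8=162≡6 → G
E(4): 7·4+8=36≡10 → K
K(10): 7·10+8=78≡0 → A
C(2): 7·2+8=22 → W
J(9): 7·9+8=71≡19 → T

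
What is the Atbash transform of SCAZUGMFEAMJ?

S(18) → H(7)
C(2) → X(23)
A(0) → Z(25)
Z(25) → A(0)
U(20) → F(5)
G(6) → T(19)
M(12) → N(13)
F(5) → U(20)
E(4) → V(21)
A(0) → Z(25)
M(12) → N(13)
J(9) → Q(16)

HXZAFTNUVZNQ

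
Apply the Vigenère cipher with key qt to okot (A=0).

Repeat the key across the message: qtqt
o(14)+q(16): 30≡4 → e
k(10)+t(19): 29≡3 → d
o(14)+q(16): 30≡4 → e
t(19)+t(19): 38≡12 → m

edem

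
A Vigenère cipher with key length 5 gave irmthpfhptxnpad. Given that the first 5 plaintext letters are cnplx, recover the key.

Subtract each crib letter from the matching ciphertext letter (mod 26):
i(8)−c(2)=6 → g
r(17)−n(13)=4 → e
m(12)−p(15)=-3≡23 → x
t(19)−l(11)=8 → i
h(7)−x(23)=-16≡10 → k

gexik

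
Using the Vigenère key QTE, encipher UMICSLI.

Repeat the key across the message: QTEQTEQ
U(20)+Q(16): 36≡10 → K
M(12)+T(19): 31≡5 → F
I(8)+E(4): 12 → M
C(2)+Q(16): 18 → S
S(18)+T(19): 37≡11 → L
L(11)+E(4): 15 → P
I(8)+Q(16): 24 → Y

KFMSLPY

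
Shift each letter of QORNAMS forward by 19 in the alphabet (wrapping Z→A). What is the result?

Q(16): 16+19=35≡9 → J
O(14): 14+19=33≡7 → H
R(17): 17+19=36≡10 → K
N(13): 13+19=32≡6 → G
A(0): 0+19=19 → T
M(12): 12+19=31≡5 → F
S(18): 18+19=37≡11 → L

JHKGTFL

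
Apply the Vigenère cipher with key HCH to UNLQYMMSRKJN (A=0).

Repeat the key across the message: HCHHCHHCHHCH
U(20)+H(7): 27≡1 → B
N(13)+C(2): 15 → P
L(11)+H(7): 18 → S
Q(16)+H(7): 23 → X
Y(24)+C(2): 26≡0 → A
M(12)+H(7): 19 → T
M(12)+H(7): 19 → T
S(18)+C(2): 20 → U
R(17)+H(7): 24 → Y
K(10)+H(7): 17 → R
J(9)+C(2): 11 → L
N(13)+H(7): 20 → U

BPSXATTUYRLU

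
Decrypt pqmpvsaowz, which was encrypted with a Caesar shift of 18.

p(15): 15−18=-3≡23 → x
q(16): 16−18=-2≡24 → y
m(12): 12−18=-6≡20 → u
p(15): 15−18=-3≡23 → x
v(21): 21−18=3 → d
s(18): 18−18=0 → a
a(0): 0−18=-18≡8 → i
o(14): 14−18=-4≡22 → w
w(22): 22−18=4 → e
z(25): 25−18=7 → h

xyuxdaiweh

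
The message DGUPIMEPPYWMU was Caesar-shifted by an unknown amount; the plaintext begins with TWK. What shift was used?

10

From the crib: D(3)−T(19)=-16≡10, so the shift is 10.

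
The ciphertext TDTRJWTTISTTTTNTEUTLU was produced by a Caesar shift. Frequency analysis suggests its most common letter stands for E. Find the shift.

15

The most frequent ciphertext letter is T (appears 10 times).
T is position 19; E is position 4.
Shift = 15.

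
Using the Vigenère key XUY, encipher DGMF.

AAKC

Repeat the key across the message: XUYX
D(3)+X(23): 26≡0 → A
G(6)+U(20): 26≡0 → A
M(12)+Y(24): 36≡10 → K
F(5)+X(23): 28≡2 → C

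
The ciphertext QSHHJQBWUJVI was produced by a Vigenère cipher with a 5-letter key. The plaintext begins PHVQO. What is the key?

BLMRV

Subtract each crib letter from the matching ciphertext letter (mod 26):
Q(16)−P(15)=1 → B
S(18)−H(7)=11 → L
H(7)−V(21)=-14≡12 → M
H(7)−Q(16)=-9≡17 → R
J(9)−O(14)=-5≡21 → V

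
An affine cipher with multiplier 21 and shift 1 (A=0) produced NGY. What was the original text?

IZL

The inverse of 21 mod 26 is 5, since 21·5=105≡1. Apply D(y)=5·(y−1) mod 26:
N(13): 5·(13−1)=60≡8 → I
G(6): 5·(6−1)=25 → Z
Y(24): 5·(24−1)=115≡11 → L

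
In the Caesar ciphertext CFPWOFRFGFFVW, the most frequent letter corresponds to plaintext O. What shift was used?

17

The most frequent ciphertext letter is F (appears 5 times).
F is position 5; O is position 14.
Shift = -9≡17.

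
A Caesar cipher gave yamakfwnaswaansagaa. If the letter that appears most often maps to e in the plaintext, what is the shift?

The most frequent ciphertext letter is a (appears 8 times).
a is position 0; e is position 4.
Shift = -4≡22.

22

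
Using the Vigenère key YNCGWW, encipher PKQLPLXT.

Repeat the key across the message: YNCGWWYN
P(15)+Y(24): 39≡13 → N
K(10)+N(13): 23 → X
Q(16)+C(2): 18 → S
L(11)+G(6): 17 → R
P(15)+W(22): 37≡11 → L
L(11)+W(22): 33≡7 → H
X(23)+Y(24): 47≡21 → V
T(19)+N(13): 32≡6 → G

NXSRLHVG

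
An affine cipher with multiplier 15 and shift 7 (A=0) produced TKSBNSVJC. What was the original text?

GVZKQZUOR

The inverse of 15 mod 26 is 7, since 15·7=105≡1. Apply D(y)=7·(y−7) mod 26:
T(19): 7·(19−7)=84≡6 → G
K(10): 7·(10−7)=21 → V
S(18): 7·(18−7)=77≡25 → Z
B(1): 7·(1−7)=-42≡10 → K
N(13): 7·(13−7)=42≡16 → Q
S(18): 7·(18−7)=77≡25 → Z
V(21): 7·(21−7)=98≡20 → U
J(9): 7·(9−7)=14 → O
C(2): 7·(2−7)=-35≡17 → R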